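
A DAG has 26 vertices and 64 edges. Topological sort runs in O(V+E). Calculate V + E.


V = 26 (vertex processing)
E = 64 (edge processing)
V + E = 26 + 64 = 90


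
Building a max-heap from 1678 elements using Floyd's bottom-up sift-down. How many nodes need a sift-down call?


In a heap of 1678 elements (0-indexed array):
  Last element index: 1677
  Parent of last element: floor((1677 - 1) / 2) = 838
  Internal nodes: indices 0 to 838
  Count = floor(1678/2) = 839


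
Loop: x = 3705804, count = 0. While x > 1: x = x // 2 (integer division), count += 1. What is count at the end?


The variable x halves each step:
x = 3705804 -> 1852902 -> 926451 -> 463225 -> 231612 -> 115806 -> 57903 -> 28951 -> 14475 -> 7237 -> 3618 -> 1809 -> 904 -> 452 -> 226 -> 113 -> 56 -> 28 -> 14 -> 7 -> 3 -> 1
Number of halvings = floor(log2(3705804)) = 21


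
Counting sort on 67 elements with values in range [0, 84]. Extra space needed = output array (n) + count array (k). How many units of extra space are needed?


Output array size: 67 (to store sorted result)
Count array size: 85 (one slot per possible value, range 0 to 84)
Total extra space = 67 + 85 = 152


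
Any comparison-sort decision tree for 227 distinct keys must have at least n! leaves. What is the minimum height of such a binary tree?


A binary decision tree of height h has at most 2^h leaves and needs at least n! of them, so h >= ceil(log2(n!)).
227! is far too large to multiply out, so use Stirling's series:
  ln(n!) ~ n ln n - n + (1/2) ln(2 pi n) + 1/(12n)  (error below 1/(360 n^3), negligible here)
  ln(227) = 5.4249500
  n ln n = 227 * 5.4249500 = 1231.4636
  (1/2) ln(2 pi * 227) = (1/2) ln(1426.2831) = 3.6314
  1/(12*227) = 0.0004
  ln(227!) ~ 1231.4636 - 227 + 3.6314 + 0.0004 = 1008.0954
Convert to base 2: log2(227!) = 1008.0954 / ln 2 = 1008.0954 / 0.69314718 = 1454.3742
ceil(1454.3742) = 1455


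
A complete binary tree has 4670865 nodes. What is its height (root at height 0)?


In a complete binary tree, level k holds nodes 2^k .. 2^(k+1)-1 (1-indexed).
Height = floor(log2(n)) = floor(log2(4670865)) = 22
Check: 2^22 = 4194304 <= 4670865 < 8388608 = 2^23


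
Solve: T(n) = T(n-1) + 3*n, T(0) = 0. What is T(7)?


Expanding the recurrence:
T(7) = T(6) + 3*7
       = T(5) + 3*6 + 3*7
       ...
       = T(0) + 3*(1 + 2 + ... + 7)
       = 0 + 3 * 7*8/2
       = 0 + 3 * 28
       = 0 + 84 = 84


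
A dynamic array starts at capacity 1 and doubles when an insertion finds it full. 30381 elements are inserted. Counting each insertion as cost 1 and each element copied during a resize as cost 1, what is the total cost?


n = 30381
Insertion costs: 30381
Resizes copy 1, 2, 4, ... up to the largest power of 2 that is <= n-1 = 30380, i.e. 16384.
Copy costs = 1 + 2 + 4 + 8 + 16 + 32 + 64 + 128 + 256 + 512 + 1024 + 2048 + 4096 + 8192 + 16384 = 32767
Total = 30381 + 32767 = 63148


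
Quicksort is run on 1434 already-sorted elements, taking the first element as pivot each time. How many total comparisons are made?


Sum of comparisons per partition:
1433 + 1432 + ... + 1 + 0
= 1434 * (1434 - 1) / 2
= 1434 * 1433 / 2
= 1027461


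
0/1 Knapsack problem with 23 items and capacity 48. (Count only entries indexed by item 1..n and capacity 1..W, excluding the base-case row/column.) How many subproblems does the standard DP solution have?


The DP table is indexed by (item, capacity).
Rows: 23 items
Columns: 48 capacity values (1 to W)
Total subproblems = 23 * 48 = 1104


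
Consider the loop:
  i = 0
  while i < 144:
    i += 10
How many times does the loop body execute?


Starting at i = 0, each iteration adds 10.
Iterations until i >= 144:
  Iteration 1: i = 0 -> i = 10
  Iteration 2: i = 10 -> i = 20
  Iteration 3: i = 20 -> i = 30
  Iteration 4: i = 30 -> i = 40
  Iteration 5: i = 40 -> i = 50
  Iteration 6: i = 50 -> i = 60
  Iteration 7: i = 60 -> i = 70
  Iteration 8: i = 70 -> i = 80
  ... continuing ...
Total iterations = ceil(144/10) = 15


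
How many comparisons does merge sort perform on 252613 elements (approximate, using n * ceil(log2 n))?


Recursion depth: ceil(log2(252613)) = 18
Each recursion level merges n = 252613 elements
Total = 252613 * 18 = 4547034


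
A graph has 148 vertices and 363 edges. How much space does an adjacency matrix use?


Adjacency matrix: V x V grid of entries
Space = V^2 = 148^2 = 148 * 148 = 21904


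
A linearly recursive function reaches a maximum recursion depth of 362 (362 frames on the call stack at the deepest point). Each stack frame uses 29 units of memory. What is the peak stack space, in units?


Maximum recursion depth = 362 frames
Memory per frame = 29 units
Total stack space = depth * frame_size
= 362 * 29 = 10498


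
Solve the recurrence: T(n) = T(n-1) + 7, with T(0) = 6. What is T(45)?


Unrolling the recurrence:
T(45) = T(44) + 7
       = T(43) + 7 + 7
       = T(42) + 7*3
       ...
       = T(0) + 7*45
       = 6 + 315 = 321


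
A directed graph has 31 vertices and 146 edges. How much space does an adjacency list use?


Adjacency list: one list head per vertex + one entry per edge
Vertex heads: 31
Edge entries: 146
Total = 31 + 146 = 177


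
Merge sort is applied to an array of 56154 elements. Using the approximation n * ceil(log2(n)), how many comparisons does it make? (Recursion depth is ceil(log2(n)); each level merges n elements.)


Merge sort divides the array into halves recursively.
Number of levels = ceil(log2(56154)) = 16
At each level, approximately n = 56154 comparisons are needed for merging.
Total comparisons ~ n * ceil(log2(n)) = 56154 * 16 = 898464


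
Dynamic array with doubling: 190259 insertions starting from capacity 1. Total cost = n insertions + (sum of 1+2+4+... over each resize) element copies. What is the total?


n = 190259
Insertion costs: 190259
Resizes copy 1, 2, 4, ... up to the largest power of 2 that is <= n-1 = 190258, i.e. 131072.
Copy costs = 1 + 2 + 4 + 8 + 16 + 32 + 64 + 128 + 256 + 512 + 1024 + 2048 + 4096 + 8192 + 16384 + 32768 + 65536 + 131072 = 262143
Total = 190259 + 262143 = 452402


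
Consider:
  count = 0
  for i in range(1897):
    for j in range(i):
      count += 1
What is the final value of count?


For each i, the inner loop runs i times:
  i=0: inner runs 0 times
  i=1: inner runs 1 time
  i=2: inner runs 2 times
  i=3: inner runs 3 times
  i=4: inner runs 4 times
  i=5: inner runs 5 times
  i=6: inner runs 6 times
  i=7: inner runs 7 times
  ...
Total = 0 + 1 + 2 + ... + 1896 = 1897*(1897-1)/2 = 1798356


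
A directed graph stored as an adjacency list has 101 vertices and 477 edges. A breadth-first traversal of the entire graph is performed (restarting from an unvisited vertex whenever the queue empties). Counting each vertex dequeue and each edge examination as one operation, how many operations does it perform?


A full BFS traversal dequeues each vertex once and examines each edge once.
Vertex visits: 101
Edge visits: 477
V + E = 101 + 477 = 578


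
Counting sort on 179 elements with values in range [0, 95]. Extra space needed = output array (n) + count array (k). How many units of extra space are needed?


Output array size: 179 (to store sorted result)
Count array size: 96 (one slot per possible value, range 0 to 95)
Total extra space = 179 + 96 = 275


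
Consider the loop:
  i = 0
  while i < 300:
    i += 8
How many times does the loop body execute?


Starting at i = 0, each iteration adds 8.
Iterations until i >= 300:
  Iteration 1: i = 0 -> i = 8
  Iteration 2: i = 8 -> i = 16
  Iteration 3: i = 16 -> i = 24
  Iteration 4: i = 24 -> i = 32
  Iteration 5: i = 32 -> i = 40
  Iteration 6: i = 40 -> i = 48
  Iteration 7: i = 48 -> i = 56
  Iteration 8: i = 56 -> i = 64
  ... continuing ...
Total iterations = ceil(300/8) = 38


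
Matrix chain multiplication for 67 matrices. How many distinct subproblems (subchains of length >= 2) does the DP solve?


Subproblems are indexed by (i, j) where i < j.
Number of such pairs = n*(n-1)/2
= 67 * 66 / 2
= 2211


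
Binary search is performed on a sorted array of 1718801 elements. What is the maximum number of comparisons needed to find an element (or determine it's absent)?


Binary search halves the search space each comparison:
  Step 1: search space = 1718801 -> 859400
  Step 2: search space = 859400 -> 429700
  Step 3: search space = 429700 -> 214850
  Step 4: search space = 214850 -> 107425
  Step 5: search space = 107425 -> 53712
  Step 6: search space = 53712 -> 26856
  Step 7: search space = 26856 -> 13428
  Step 8: search space = 13428 -> 6714
  Step 9: search space = 6714 -> 3357
  Step 10: search space = 3357 -> 1678
  Step 11: search space = 1678 -> 839
  Step 12: search space = 839 -> 419
  Step 13: search space = 419 -> 209
  Step 14: search space = 209 -> 104
  Step 15: search space = 104 -> 52
  Step 16: search space = 52 -> 26
  Step 17: search space = 26 -> 13
  Step 18: search space = 13 -> 6
  Step 19: search space = 6 -> 3
  Step 20: search space = 3 -> 1
  Step 21: search space = 1 (final check)
Maximum comparisons = floor(log2(1718801)) + 1 = 20 + 1 = 21


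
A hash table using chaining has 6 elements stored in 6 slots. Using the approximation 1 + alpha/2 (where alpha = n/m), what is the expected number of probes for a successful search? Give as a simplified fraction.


Load factor alpha = n/m = 6/6
Expected probes = 1 + alpha/2 = 1 + 6/(2*6)
= 1 + 6/12
= 12/12 + 6/12
= 18/12
Simplify: 3/2


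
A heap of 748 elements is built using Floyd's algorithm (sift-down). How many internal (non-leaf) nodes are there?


Leaf nodes occupy roughly half the array.
Sift-down is called for each internal node, starting from the last one.
Internal nodes = floor(n/2) = floor(748/2) = 374


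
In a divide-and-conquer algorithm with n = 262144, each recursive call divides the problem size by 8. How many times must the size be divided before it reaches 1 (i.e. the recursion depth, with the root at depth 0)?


Number of divisions = log_8(262144)
Sizes: 262144 -> 32768 -> 4096 -> 512 -> 64 -> 8 -> 1 (6 divisions)
Recursion depth = 6


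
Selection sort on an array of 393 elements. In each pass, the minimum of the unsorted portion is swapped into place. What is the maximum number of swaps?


Selection sort performs one swap per pass:
  Pass 1: find min in positions 0 to 392, swap with position 0
  Pass 2: find min in positions 1 to 392, swap with position 1
  Pass 3: find min in positions 2 to 392, swap with position 2
  Pass 4: find min in positions 3 to 392, swap with position 3
  Pass 5: find min in positions 4 to 392, swap with position 4
  ... (387 more passes)
Total passes (and swaps) = n - 1 = 393 - 1 = 392


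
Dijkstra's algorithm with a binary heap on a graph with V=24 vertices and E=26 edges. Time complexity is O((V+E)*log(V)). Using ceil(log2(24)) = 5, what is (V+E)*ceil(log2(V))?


Dijkstra with a binary heap: each vertex is extracted once, each edge may relax once.
Each heap operation costs O(log V).
V + E = 24 + 26 = 50
ceil(log2(24)) = 5 (since 2^4 = 16 < 24 <= 32 = 2^5)
Total heap work = (V+E) * ceil(log2(V)) = 50 * 5 = 250


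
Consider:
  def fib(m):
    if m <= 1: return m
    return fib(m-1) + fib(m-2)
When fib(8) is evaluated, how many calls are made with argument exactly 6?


Let N(m) = number of times fib(m) is called while evaluating fib(8).
N(8) = 1 (the initial call).
N(7) = 1 (only fib(8) calls it).
For 1 <= m <= 6: fib(m) is called by fib(m+1) and fib(m+2), so
  N(m) = N(m+1) + N(m+2).
fib(0) is called only by fib(2), so N(0) = N(2).
Walk down from m=8:
  N(8)=1, N(7)=1, N(6)=2
N(6) = 2


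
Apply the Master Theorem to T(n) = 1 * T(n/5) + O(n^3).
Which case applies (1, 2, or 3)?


The Master Theorem: T(n) = a*T(n/b) + O(n^c)
  a = 1, b = 5, c = 3
log_b(a) = log_5(1) = 0
Compare b^c with a: 5^3 = 125 > 1, so c > log_b(a).
Since c > log_b(a), Case 3 applies.
T(n) = O(n^3)
Master Theorem case = 3


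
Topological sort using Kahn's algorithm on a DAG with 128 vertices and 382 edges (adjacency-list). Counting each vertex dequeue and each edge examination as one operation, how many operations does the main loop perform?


Kahn's algorithm:
  1. Compute in-degrees: O(V + E)
  2. Process queue: each vertex dequeued once (O(V))
     each edge examined once (O(E))
Total = V + E = 128 + 382 = 510


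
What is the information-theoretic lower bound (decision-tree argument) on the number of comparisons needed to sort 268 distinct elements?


A binary decision tree of height h has at most 2^h leaves and needs at least n! of them, so h >= ceil(log2(n!)).
268! is far too large to multiply out, so use Stirling's series:
  ln(n!) ~ n ln n - n + (1/2) ln(2 pi n) + 1/(12n)  (error below 1/(360 n^3), negligible here)
  ln(268) = 5.5909870
  n ln n = 268 * 5.5909870 = 1498.3845
  (1/2) ln(2 pi * 268) = (1/2) ln(1683.8937) = 3.7144
  1/(12*268) = 0.0003
  ln(268!) ~ 1498.3845 - 268 + 3.7144 + 0.0003 = 1234.0992
Convert to base 2: log2(268!) = 1234.0992 / ln 2 = 1234.0992 / 0.69314718 = 1780.4288
ceil(1780.4288) = 1781


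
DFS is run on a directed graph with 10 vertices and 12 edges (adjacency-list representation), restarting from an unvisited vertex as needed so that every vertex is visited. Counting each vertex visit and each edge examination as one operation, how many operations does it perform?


A full DFS traversal processes each vertex exactly once (push/pop on stack).
Each directed edge is examined once.
V = 10, E = 12
V + E = 22


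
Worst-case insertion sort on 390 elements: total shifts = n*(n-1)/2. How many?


Sum of shifts = 1 + 2 + 3 + ... + 389
= 390 * 389 / 2
= 151710 / 2
= 75855


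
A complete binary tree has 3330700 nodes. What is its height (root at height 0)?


In a complete binary tree, level k holds nodes 2^k .. 2^(k+1)-1 (1-indexed).
Height = floor(log2(n)) = floor(log2(3330700)) = 21
Check: 2^21 = 2097152 <= 3330700 < 4194304 = 2^22


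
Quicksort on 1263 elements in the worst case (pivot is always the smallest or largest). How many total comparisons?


In the worst case, each partition step picks the worst pivot:
  Partition 1: 1262 comparisons (n-1 elements to compare)
  Partition 2: 1261 comparisons
  Partition 3: 1260 comparisons
  Partition 4: 1259 comparisons
  Partition 5: 1258 comparisons
  ...
  Last partition: 0 comparisons
Total = (n-1) + (n-2) + ... + 1 + 0 = n*(n-1)/2
= 1263*1262/2 = 796953


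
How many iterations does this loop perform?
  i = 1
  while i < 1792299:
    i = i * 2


The loop variable doubles each iteration:
i = 1 -> 2 -> 4 -> 8 -> 16 -> 32 -> 64 -> 128 -> 256 -> 512 -> 1024 -> 2048 -> 4096 -> 8192 -> 16384 -> 32768 -> 65536 -> 131072 -> 262144 -> 524288 -> 1048576 -> 2097152 (stop, 2097152 >= 1792299)
Number of doublings = ceil(log2(1792299)) = 21


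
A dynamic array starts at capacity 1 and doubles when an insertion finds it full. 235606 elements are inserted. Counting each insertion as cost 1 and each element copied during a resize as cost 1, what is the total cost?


n = 235606
Insertion costs: 235606
Resizes copy 1, 2, 4, ... up to the largest power of 2 that is <= n-1 = 235605, i.e. 131072.
Copy costs = 1 + 2 + 4 + 8 + 16 + 32 + 64 + 128 + 256 + 512 + 1024 + 2048 + 4096 + 8192 + 16384 + 32768 + 65536 + 131072 = 262143
Total = 235606 + 262143 = 497749


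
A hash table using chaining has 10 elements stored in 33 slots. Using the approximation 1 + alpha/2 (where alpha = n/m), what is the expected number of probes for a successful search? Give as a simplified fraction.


Load factor alpha = n/m = 10/33
Expected probes = 1 + alpha/2 = 1 + 10/(2*33)
= 1 + 10/66
= 66/66 + 10/66
= 76/66
Simplify: 38/33


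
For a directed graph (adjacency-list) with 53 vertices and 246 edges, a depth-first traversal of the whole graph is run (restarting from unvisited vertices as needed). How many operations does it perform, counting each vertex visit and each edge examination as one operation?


A full DFS traversal visits each vertex once and examines each edge once.
V = 53
E = 246
Sum = 53 + 246 = 299


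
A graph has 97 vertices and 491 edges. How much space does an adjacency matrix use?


Adjacency matrix: V x V grid of entries
Space = V^2 = 97^2 = 97 * 97 = 9409


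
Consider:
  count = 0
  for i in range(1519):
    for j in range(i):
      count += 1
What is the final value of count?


For each i, the inner loop runs i times:
  i=0: inner runs 0 times
  i=1: inner runs 1 time
  i=2: inner runs 2 times
  i=3: inner runs 3 times
  i=4: inner runs 4 times
  i=5: inner runs 5 times
  i=6: inner runs 6 times
  i=7: inner runs 7 times
  ...
Total = 0 + 1 + 2 + ... + 1518 = 1519*(1519-1)/2 = 1152921


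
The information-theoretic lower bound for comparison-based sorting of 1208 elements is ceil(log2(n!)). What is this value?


A binary decision tree of height h has at most 2^h leaves and needs at least n! of them, so h >= ceil(log2(n!)).
1208! is far too large to multiply out, so use Stirling's series:
  ln(n!) ~ n ln n - n + (1/2) ln(2 pi n) + 1/(12n)  (error below 1/(360 n^3), negligible here)
  ln(1208) = 7.0967214
  n ln n = 1208 * 7.0967214 = 8572.8395
  (1/2) ln(2 pi * 1208) = (1/2) ln(7590.0879) = 4.4673
  1/(12*1208) = 0.0001
  ln(1208!) ~ 8572.8395 - 1208 + 4.4673 + 0.0001 = 7369.3069
Convert to base 2: log2(1208!) = 7369.3069 / ln 2 = 7369.3069 / 0.69314718 = 10631.6625
ceil(10631.6625) = 10632


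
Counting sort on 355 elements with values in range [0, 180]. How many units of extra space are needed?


Output array size: 355 (to store sorted result)
Count array size: 181 (one slot per possible value, range 0 to 180)
Total extra space = 355 + 181 = 536


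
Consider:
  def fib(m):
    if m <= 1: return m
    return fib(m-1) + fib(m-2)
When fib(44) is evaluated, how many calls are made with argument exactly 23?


Let N(m) = number of times fib(m) is called while evaluating fib(44).
N(44) = 1 (the initial call).
N(43) = 1 (only fib(44) calls it).
For 1 <= m <= 42: fib(m) is called by fib(m+1) and fib(m+2), so
  N(m) = N(m+1) + N(m+2).
fib(0) is called only by fib(2), so N(0) = N(2).
Walk down from m=44:
  N(44)=1, N(43)=1, N(42)=2, N(41)=3, N(40)=5, N(39)=8, N(38)=13, N(37)=21, N(36)=34, N(35)=55, N(34)=89, N(33)=144, N(32)=233, N(31)=377, N(30)=610, N(29)=987, N(28)=1597, N(27)=2584, N(26)=4181, N(25)=6765, N(24)=10946, N(23)=17711
N(23) = 17711


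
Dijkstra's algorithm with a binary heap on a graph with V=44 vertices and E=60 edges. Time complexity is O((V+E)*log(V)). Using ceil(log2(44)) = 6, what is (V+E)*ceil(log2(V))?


Dijkstra with a binary heap: each vertex is extracted once, each edge may relax once.
Each heap operation costs O(log V).
V + E = 44 + 60 = 104
ceil(log2(44)) = 6 (since 2^5 = 32 < 44 <= 64 = 2^6)
Total heap work = (V+E) * ceil(log2(V)) = 104 * 6 = 624


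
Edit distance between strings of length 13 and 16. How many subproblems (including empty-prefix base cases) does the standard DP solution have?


The table includes base cases (empty prefixes).
Rows: (m+1) = 14
Columns: (n+1) = 17
Total = 14 * 17 = 238


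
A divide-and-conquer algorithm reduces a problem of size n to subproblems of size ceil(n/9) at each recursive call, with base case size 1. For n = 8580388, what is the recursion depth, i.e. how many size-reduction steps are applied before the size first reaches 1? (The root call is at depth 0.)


Each step divides the size by 9 (rounding up); after k steps the size is ceil(n/9^k), which equals 1 exactly when 9^k >= n.
So the depth is the smallest k with 9^k >= 8580388, i.e. ceil(log_9(8580388)).
9^7 = 4782969 < 8580388 <= 43046721 = 9^8
Recursion depth = 8


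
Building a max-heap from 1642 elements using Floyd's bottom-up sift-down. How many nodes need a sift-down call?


In a heap of 1642 elements (0-indexed array):
  Last element index: 1641
  Parent of last element: floor((1641 - 1) / 2) = 820
  Internal nodes: indices 0 to 820
  Count = floor(1642/2) = 821


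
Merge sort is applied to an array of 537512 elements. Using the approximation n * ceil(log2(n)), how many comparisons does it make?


Merge sort divides the array into halves recursively.
Number of levels = ceil(log2(537512)) = 20
At each level, approximately n = 537512 comparisons are needed for merging.
Total comparisons ~ n * ceil(log2(n)) = 537512 * 20 = 10750240


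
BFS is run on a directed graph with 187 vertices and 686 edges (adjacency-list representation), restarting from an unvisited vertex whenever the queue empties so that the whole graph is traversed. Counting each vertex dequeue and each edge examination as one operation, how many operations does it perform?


A full BFS traversal dequeues each vertex exactly once and examines each directed edge exactly once.
V = 187 (vertex processing cost)
E = 686 (edge examination cost)
Total operations proportional to V + E = 187 + 686 = 873


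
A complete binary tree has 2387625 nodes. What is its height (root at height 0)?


In a complete binary tree, level k holds nodes 2^k .. 2^(k+1)-1 (1-indexed).
Height = floor(log2(n)) = floor(log2(2387625)) = 21
Check: 2^21 = 2097152 <= 2387625 < 4194304 = 2^22


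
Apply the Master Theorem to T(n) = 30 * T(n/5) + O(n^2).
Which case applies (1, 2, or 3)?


The Master Theorem: T(n) = a*T(n/b) + O(n^c)
  a = 30, b = 5, c = 2
log_b(a) = log_5(30) ~ 2.113
Compare b^c with a: 5^2 = 25 < 30, so c < log_b(a).
Since c < log_b(a), Case 1 applies.
T(n) = O(n^(log_5 30)) ~ O(n^2.113)
Master Theorem case = 1


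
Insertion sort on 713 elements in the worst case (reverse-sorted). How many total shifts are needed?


In the worst case (reverse-sorted), each element shifts past all previous:
  Element 1: 1 shifts
  Element 2: 2 shifts
  Element 3: 3 shifts
  Element 4: 4 shifts
  Element 5: 5 shifts
  ...
  Element 712: 712 shifts
Total = 1 + 2 + ... + 712
= 713*(713-1)/2 = 253828


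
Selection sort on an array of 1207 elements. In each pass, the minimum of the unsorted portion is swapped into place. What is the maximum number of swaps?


Selection sort performs one swap per pass:
  Pass 1: find min in positions 0 to 1206, swap with position 0
  Pass 2: find min in positions 1 to 1206, swap with position 1
  Pass 3: find min in positions 2 to 1206, swap with position 2
  Pass 4: find min in positions 3 to 1206, swap with position 3
  Pass 5: find min in positions 4 to 1206, swap with position 4
  ... (1201 more passes)
Total passes (and swaps) = n - 1 = 1207 - 1 = 1206


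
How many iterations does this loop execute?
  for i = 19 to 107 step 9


The loop variable i takes values starting at 19 and increments by 9 each iteration.
Sequence: i = 19, 28, 37, 46, 55, 64, 73, 82, 91, ...
The upper bound 107 is inclusive, so the count is floor((last - first) / step) + 1:
floor((107 - 19) / 9) + 1 = floor(88/9) + 1 = 9 + 1 = 10


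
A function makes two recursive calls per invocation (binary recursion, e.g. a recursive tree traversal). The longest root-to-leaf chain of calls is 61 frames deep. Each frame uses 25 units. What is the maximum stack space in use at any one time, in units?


Binary recursion: the two calls run one after the other, so only one root-to-leaf chain of frames is on the stack at a time.
Maximum depth (longest chain) = 61 frames
Each frame = 25 units
Max stack space = 61 * 25 = 1525


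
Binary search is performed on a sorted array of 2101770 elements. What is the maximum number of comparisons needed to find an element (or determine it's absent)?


Binary search halves the search space each comparison:
  Step 1: search space = 2101770 -> 1050885
  Step 2: search space = 1050885 -> 525442
  Step 3: search space = 525442 -> 262721
  Step 4: search space = 262721 -> 131360
  Step 5: search space = 131360 -> 65680
  Step 6: search space = 65680 -> 32840
  Step 7: search space = 32840 -> 16420
  Step 8: search space = 16420 -> 8210
  Step 9: search space = 8210 -> 4105
  Step 10: search space = 4105 -> 2052
  Step 11: search space = 2052 -> 1026
  Step 12: search space = 1026 -> 513
  Step 13: search space = 513 -> 256
  Step 14: search space = 256 -> 128
  Step 15: search space = 128 -> 64
  Step 16: search space = 64 -> 32
  Step 17: search space = 32 -> 16
  Step 18: search space = 16 -> 8
  Step 19: search space = 8 -> 4
  Step 20: search space = 4 -> 2
  Step 21: search space = 2 -> 1
  Step 22: search space = 1 (final check)
Maximum comparisons = floor(log2(2101770)) + 1 = 21 + 1 = 22


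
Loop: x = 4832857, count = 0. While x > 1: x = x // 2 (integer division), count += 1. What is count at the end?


The variable x halves each step:
x = 4832857 -> 2416428 -> 1208214 -> 604107 -> 302053 -> 151026 -> 75513 -> 37756 -> 18878 -> 9439 -> 4719 -> 2359 -> 1179 -> 589 -> 294 -> 147 -> 73 -> 36 -> 18 -> 9 -> 4 -> 2 -> 1
Number of halvings = floor(log2(4832857)) = 22


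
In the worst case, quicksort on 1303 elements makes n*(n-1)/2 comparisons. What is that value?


Sum of comparisons per partition:
1302 + 1301 + ... + 1 + 0
= 1303 * (1303 - 1) / 2
= 1303 * 1302 / 2
= 848253


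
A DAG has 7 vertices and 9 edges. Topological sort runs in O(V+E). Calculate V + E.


V = 7 (vertex processing)
E = 9 (edge processing)
V + E = 7 + 9 = 16


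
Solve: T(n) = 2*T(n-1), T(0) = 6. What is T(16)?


Unrolling:
T(16) = 2*T(15) = 2^2*T(14) = ... = 2^16*T(0)
= 2^16 * 6
= 65536 * 6 = 393216


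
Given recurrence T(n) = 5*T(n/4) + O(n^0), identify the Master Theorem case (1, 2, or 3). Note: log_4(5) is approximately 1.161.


Master Theorem parameters: a=5, b=4, c=0
log_b(a) = 1.161
Compare b^c with a: 4^0 = 1 < 5, so c < log_b(a).
Comparing c=0 vs log_b(a)=1.161:
0 < 1.161 => Case 1
Result: T(n) = O(n^(log_4 5)) ~ O(n^1.161)
Master Theorem case = 1


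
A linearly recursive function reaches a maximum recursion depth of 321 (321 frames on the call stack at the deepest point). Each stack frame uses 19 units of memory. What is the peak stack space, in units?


Maximum recursion depth = 321 frames
Memory per frame = 19 units
Total stack space = depth * frame_size
= 321 * 19 = 6099


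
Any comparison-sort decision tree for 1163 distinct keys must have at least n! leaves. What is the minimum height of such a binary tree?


A binary decision tree of height h has at most 2^h leaves and needs at least n! of them, so h >= ceil(log2(n!)).
1163! is far too large to multiply out, so use Stirling's series:
  ln(n!) ~ n ln n - n + (1/2) ln(2 pi n) + 1/(12n)  (error below 1/(360 n^3), negligible here)
  ln(1163) = 7.0587582
  n ln n = 1163 * 7.0587582 = 8209.3358
  (1/2) ln(2 pi * 1163) = (1/2) ln(7307.3445) = 4.4483
  1/(12*1163) = 0.0001
  ln(1163!) ~ 8209.3358 - 1163 + 4.4483 + 0.0001 = 7050.7842
Convert to base 2: log2(1163!) = 7050.7842 / ln 2 = 7050.7842 / 0.69314718 = 10172.1314
ceil(10172.1314) = 10173


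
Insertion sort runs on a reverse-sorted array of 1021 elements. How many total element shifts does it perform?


Sum of shifts = 1 + 2 + 3 + ... + 1020
= 1021 * 1020 / 2
= 1041420 / 2
= 520710


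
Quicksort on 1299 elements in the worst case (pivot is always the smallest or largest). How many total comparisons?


In the worst case, each partition step picks the worst pivot:
  Partition 1: 1298 comparisons (n-1 elements to compare)
  Partition 2: 1297 comparisons
  Partition 3: 1296 comparisons
  Partition 4: 1295 comparisons
  Partition 5: 1294 comparisons
  ...
  Last partition: 0 comparisons
Total = (n-1) + (n-2) + ... + 1 + 0 = n*(n-1)/2
= 1299*1298/2 = 843051


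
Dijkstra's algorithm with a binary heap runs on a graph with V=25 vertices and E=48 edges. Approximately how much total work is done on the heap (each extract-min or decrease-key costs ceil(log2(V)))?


Dijkstra with a binary heap: each vertex is extracted once, each edge may relax once.
Each heap operation costs O(log V).
V + E = 25 + 48 = 73
ceil(log2(25)) = 5 (since 2^4 = 16 < 25 <= 32 = 2^5)
Total heap work = (V+E) * ceil(log2(V)) = 73 * 5 = 365


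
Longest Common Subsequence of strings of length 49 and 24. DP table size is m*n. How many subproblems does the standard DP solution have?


DP table indexed by positions in both strings.
First string: 49 positions
Second string: 24 positions
Total = 49 * 24 = 1176


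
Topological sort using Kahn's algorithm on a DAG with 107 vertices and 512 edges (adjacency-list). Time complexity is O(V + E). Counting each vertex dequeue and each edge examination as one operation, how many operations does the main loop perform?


Kahn's algorithm:
  1. Compute in-degrees: O(V + E)
  2. Process queue: each vertex dequeued once (O(V))
     each edge examined once (O(E))
Total = V + E = 107 + 512 = 619


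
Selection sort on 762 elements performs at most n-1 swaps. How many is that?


Each of the 761 passes places one element in its final position.
Pass 1: swap minimum into position 0
Pass 2: swap minimum of remaining into position 1
...
Pass 761: last two elements, one swap
Maximum swaps = 762 - 1 = 761


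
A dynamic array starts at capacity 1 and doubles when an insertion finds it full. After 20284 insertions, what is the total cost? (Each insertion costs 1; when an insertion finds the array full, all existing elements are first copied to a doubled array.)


Insertion cost: 20284 (one per element)
Resizes occur just before inserting elements 2, 3, 5, 9, ...
Elements copied at each resize: 1 + 2 + 4 + 8 + 16 + 32 + 64 + 128 + 256 + 512 + 1024 + 2048 + 4096 + 8192 + 16384
Sum of copies = 32767 (geometric series: 2^k - 1)
Total = 20284 + 32767 = 53051


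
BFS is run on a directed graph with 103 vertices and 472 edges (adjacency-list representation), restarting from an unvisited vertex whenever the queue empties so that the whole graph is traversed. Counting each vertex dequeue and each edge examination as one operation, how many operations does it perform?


A full BFS traversal dequeues each vertex exactly once and examines each directed edge exactly once.
V = 103 (vertex processing cost)
E = 472 (edge examination cost)
Total operations proportional to V + E = 103 + 472 = 575


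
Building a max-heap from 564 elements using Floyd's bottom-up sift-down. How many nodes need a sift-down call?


In a heap of 564 elements (0-indexed array):
  Last element index: 563
  Parent of last element: floor((563 - 1) / 2) = 281
  Internal nodes: indices 0 to 281
  Count = floor(564/2) = 282


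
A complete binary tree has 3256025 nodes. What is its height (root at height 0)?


In a complete binary tree, level k holds nodes 2^k .. 2^(k+1)-1 (1-indexed).
Height = floor(log2(n)) = floor(log2(3256025)) = 21
Check: 2^21 = 2097152 <= 3256025 < 4194304 = 2^22


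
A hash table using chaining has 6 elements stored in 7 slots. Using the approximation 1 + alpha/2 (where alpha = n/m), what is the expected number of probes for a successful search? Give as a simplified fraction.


Load factor alpha = n/m = 6/7
Expected probes = 1 + alpha/2 = 1 + 6/(2*7)
= 1 + 6/14
= 14/14 + 6/14
= 20/14
Simplify: 10/7


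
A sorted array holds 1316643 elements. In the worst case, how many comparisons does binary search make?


Halving sequence: 1316643 -> 658321 -> 329160 -> 164580 -> 82290 -> 41145 -> 20572 -> 10286 -> 5143 -> 2571 -> 1285 -> 642 -> 321 -> 160 -> 80 -> 40 -> 20 -> 10 -> 5 -> 2 -> 1
Number of halvings = 20
Max comparisons = 20 + 1 = 21


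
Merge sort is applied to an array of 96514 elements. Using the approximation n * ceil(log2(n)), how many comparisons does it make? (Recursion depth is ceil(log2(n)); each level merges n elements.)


Merge sort divides the array into halves recursively.
Number of levels = ceil(log2(96514)) = 17
At each level, approximately n = 96514 comparisons are needed for merging.
Total comparisons ~ n * ceil(log2(n)) = 96514 * 17 = 1640738


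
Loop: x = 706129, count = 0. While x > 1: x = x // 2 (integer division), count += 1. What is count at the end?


The variable x halves each step:
x = 706129 -> 353064 -> 176532 -> 88266 -> 44133 -> 22066 -> 11033 -> 5516 -> 2758 -> 1379 -> 689 -> 344 -> 172 -> 86 -> 43 -> 21 -> 10 -> 5 -> 2 -> 1
Number of halvings = floor(log2(706129)) = 19


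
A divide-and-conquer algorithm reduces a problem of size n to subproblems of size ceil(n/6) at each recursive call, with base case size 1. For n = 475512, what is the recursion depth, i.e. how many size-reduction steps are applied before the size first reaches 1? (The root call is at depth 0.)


Each step divides the size by 6 (rounding up); after k steps the size is ceil(n/6^k), which equals 1 exactly when 6^k >= n.
So the depth is the smallest k with 6^k >= 475512, i.e. ceil(log_6(475512)).
6^7 = 279936 < 475512 <= 1679616 = 6^8
Recursion depth = 8


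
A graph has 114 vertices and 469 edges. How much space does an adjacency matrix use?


Adjacency matrix: V x V grid of entries
Space = V^2 = 114^2 = 114 * 114 = 12996


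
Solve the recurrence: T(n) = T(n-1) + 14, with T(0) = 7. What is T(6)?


Unrolling the recurrence:
T(6) = T(5) + 14
       = T(4) + 14 + 14
       = T(3) + 14*3
       ...
       = T(0) + 14*6
       = 7 + 84 = 91


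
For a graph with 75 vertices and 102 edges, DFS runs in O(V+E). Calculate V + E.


A full DFS traversal visits each vertex once and examines each edge once.
V = 75
E = 102
Sum = 75 + 102 = 177


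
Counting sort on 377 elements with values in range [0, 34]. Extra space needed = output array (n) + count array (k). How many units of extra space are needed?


Output array size: 377 (to store sorted result)
Count array size: 35 (one slot per possible value, range 0 to 34)
Total extra space = 377 + 35 = 412


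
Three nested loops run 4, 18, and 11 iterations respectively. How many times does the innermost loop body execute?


Loop 1 (outermost): 4 iterations
Loop 2 (middle): 18 iterations per outer
Loop 3 (innermost): 11 iterations per middle
Total = 4 * 18 * 11 = 792


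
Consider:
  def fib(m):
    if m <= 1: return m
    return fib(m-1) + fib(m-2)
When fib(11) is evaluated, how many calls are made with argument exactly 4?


Let N(m) = number of times fib(m) is called while evaluating fib(11).
N(11) = 1 (the initial call).
N(10) = 1 (only fib(11) calls it).
For 1 <= m <= 9: fib(m) is called by fib(m+1) and fib(m+2), so
  N(m) = N(m+1) + N(m+2).
fib(0) is called only by fib(2), so N(0) = N(2).
Walk down from m=11:
  N(11)=1, N(10)=1, N(9)=2, N(8)=3, N(7)=5, N(6)=8, N(5)=13, N(4)=21
N(4) = 21


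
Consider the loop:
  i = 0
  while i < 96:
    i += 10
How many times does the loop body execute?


Starting at i = 0, each iteration adds 10.
Iterations until i >= 96:
  Iteration 1: i = 0 -> i = 10
  Iteration 2: i = 10 -> i = 20
  Iteration 3: i = 20 -> i = 30
  Iteration 4: i = 30 -> i = 40
  Iteration 5: i = 40 -> i = 50
  Iteration 6: i = 50 -> i = 60
  Iteration 7: i = 60 -> i = 70
  Iteration 8: i = 70 -> i = 80
  ... continuing ...
Total iterations = ceil(96/10) = 10


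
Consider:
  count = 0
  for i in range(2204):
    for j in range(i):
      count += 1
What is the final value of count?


For each i, the inner loop runs i times:
  i=0: inner runs 0 times
  i=1: inner runs 1 time
  i=2: inner runs 2 times
  i=3: inner runs 3 times
  i=4: inner runs 4 times
  i=5: inner runs 5 times
  i=6: inner runs 6 times
  i=7: inner runs 7 times
  ...
Total = 0 + 1 + 2 + ... + 2203 = 2204*(2204-1)/2 = 2427706


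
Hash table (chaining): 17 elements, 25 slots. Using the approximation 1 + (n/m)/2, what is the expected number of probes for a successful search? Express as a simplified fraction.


Computing expected probes:
alpha = 17/25
= 1 + alpha/2
= 1 + 17/(2*25)
= (2*25 + 17) / (2*25)
= 67/50


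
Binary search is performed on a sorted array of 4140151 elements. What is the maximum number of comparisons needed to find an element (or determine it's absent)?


Binary search halves the search space each comparison:
  Step 1: search space = 4140151 -> 2070075
  Step 2: search space = 2070075 -> 1035037
  Step 3: search space = 1035037 -> 517518
  Step 4: search space = 517518 -> 258759
  Step 5: search space = 258759 -> 129379
  Step 6: search space = 129379 -> 64689
  Step 7: search space = 64689 -> 32344
  Step 8: search space = 32344 -> 16172
  Step 9: search space = 16172 -> 8086
  Step 10: search space = 8086 -> 4043
  Step 11: search space = 4043 -> 2021
  Step 12: search space = 2021 -> 1010
  Step 13: search space = 1010 -> 505
  Step 14: search space = 505 -> 252
  Step 15: search space = 252 -> 126
  Step 16: search space = 126 -> 63
  Step 17: search space = 63 -> 31
  Step 18: search space = 31 -> 15
  Step 19: search space = 15 -> 7
  Step 20: search space = 7 -> 3
  Step 21: search space = 3 -> 1
  Step 22: search space = 1 (final check)
Maximum comparisons = floor(log2(4140151)) + 1 = 21 + 1 = 22


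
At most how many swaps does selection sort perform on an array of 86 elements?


Each of the 85 passes places one element in its final position.
Pass 1: swap minimum into position 0
Pass 2: swap minimum of remaining into position 1
...
Pass 85: last two elements, one swap
Maximum swaps = 86 - 1 = 85


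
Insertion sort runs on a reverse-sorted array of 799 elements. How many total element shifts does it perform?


Sum of shifts = 1 + 2 + 3 + ... + 798
= 799 * 798 / 2
= 637602 / 2
= 318801


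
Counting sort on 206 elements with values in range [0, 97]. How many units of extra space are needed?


Output array size: 206 (to store sorted result)
Count array size: 98 (one slot per possible value, range 0 to 97)
Total extra space = 206 + 98 = 304


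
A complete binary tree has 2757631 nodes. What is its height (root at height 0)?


In a complete binary tree, level k holds nodes 2^k .. 2^(k+1)-1 (1-indexed).
Height = floor(log2(n)) = floor(log2(2757631)) = 21
Check: 2^21 = 2097152 <= 2757631 < 4194304 = 2^22


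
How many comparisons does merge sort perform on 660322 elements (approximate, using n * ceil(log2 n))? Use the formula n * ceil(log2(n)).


Recursion depth: ceil(log2(660322)) = 20
Each recursion level merges n = 660322 elements
Total = 660322 * 20 = 13206440


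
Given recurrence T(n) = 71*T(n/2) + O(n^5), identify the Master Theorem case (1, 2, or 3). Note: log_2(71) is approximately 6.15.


Master Theorem parameters: a=71, b=2, c=5
log_b(a) = 6.15
Compare b^c with a: 2^5 = 32 < 71, so c < log_b(a).
Comparing c=5 vs log_b(a)=6.15:
5 < 6.15 => Case 1
Result: T(n) = O(n^(log_2 71)) ~ O(n^6.15)
Master Theorem case = 1


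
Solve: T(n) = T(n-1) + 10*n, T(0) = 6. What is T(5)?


Expanding the recurrence:
T(5) = T(4) + 10*5
       = T(3) + 10*4 + 10*5
       ...
       = T(0) + 10*(1 + 2 + ... + 5)
       = 6 + 10 * 5*6/2
       = 6 + 10 * 15
       = 6 + 150 = 156


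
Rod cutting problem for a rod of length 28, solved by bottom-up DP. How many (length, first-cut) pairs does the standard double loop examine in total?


For each subproblem length i = 1..28, the inner loop considers i possible first cuts.
Total = 1 + 2 + ... + 28
= 28*(28+1)/2
= 28*29/2 = 406


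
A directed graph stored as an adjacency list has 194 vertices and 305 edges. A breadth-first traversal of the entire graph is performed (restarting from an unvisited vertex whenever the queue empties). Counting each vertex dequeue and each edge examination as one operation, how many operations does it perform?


A full BFS traversal dequeues each vertex once and examines each edge once.
Vertex visits: 194
Edge visits: 305
V + E = 194 + 305 = 499


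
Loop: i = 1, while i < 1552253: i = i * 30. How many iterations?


i multiplies by 30 each step:
i = 1 -> 30 -> 900 -> 27000 -> 810000 -> 24300000 (stop)
Iterations = ceil(log_30(1552253)) = 5


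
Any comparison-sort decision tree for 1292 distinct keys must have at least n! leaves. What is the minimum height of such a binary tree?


A binary decision tree of height h has at most 2^h leaves and needs at least n! of them, so h >= ceil(log2(n!)).
1292! is far too large to multiply out, so use Stirling's series:
  ln(n!) ~ n ln n - n + (1/2) ln(2 pi n) + 1/(12n)  (error below 1/(360 n^3), negligible here)
  ln(1292) = 7.1639467
  n ln n = 1292 * 7.1639467 = 9255.8191
  (1/2) ln(2 pi * 1292) = (1/2) ln(8117.8754) = 4.5009
  1/(12*1292) = 0.0001
  ln(1292!) ~ 9255.8191 - 1292 + 4.5009 + 0.0001 = 7968.3201
Convert to base 2: log2(1292!) = 7968.3201 / ln 2 = 7968.3201 / 0.69314718 = 11495.8559
ceil(11495.8559) = 11496
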